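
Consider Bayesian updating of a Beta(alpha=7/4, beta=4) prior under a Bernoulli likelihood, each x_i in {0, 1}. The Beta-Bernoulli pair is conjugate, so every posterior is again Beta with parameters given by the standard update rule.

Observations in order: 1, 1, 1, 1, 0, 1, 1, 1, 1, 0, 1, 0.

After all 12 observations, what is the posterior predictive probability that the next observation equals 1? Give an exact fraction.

43/71

obs 1: x=1 → posterior Beta(11/4, 4)
obs 2: x=1 → posterior Beta(15/4, 4)
obs 3: x=1 → posterior Beta(19/4, 4)
obs 4: x=1 → posterior Beta(23/4, 4)
obs 5: x=0 → posterior Beta(23/4, 5)
obs 6: x=1 → posterior Beta(27/4, 5)
obs 7: x=1 → posterior Beta(31/4, 5)
obs 8: x=1 → posterior Beta(35/4, 5)
obs 9: x=1 → posterior Beta(39/4, 5)
obs 10: x=0 → posterior Beta(39/4, 6)
obs 11: x=1 → posterior Beta(43/4, 6)
obs 12: x=0 → posterior Beta(43/4, 7)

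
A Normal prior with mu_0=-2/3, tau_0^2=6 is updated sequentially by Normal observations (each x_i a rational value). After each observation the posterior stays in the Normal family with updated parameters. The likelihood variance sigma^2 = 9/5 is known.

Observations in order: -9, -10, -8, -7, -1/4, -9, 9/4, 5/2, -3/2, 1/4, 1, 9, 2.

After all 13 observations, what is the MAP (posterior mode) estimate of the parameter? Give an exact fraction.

-559/266

obs 1: x=-9 → posterior Normal(-92/13, 18/13)
obs 2: x=-10 → posterior Normal(-192/23, 18/23)
obs 3: x=-8 → posterior Normal(-272/33, 6/11)
obs 4: x=-7 → posterior Normal(-342/43, 18/43)
obs 5: x=-1/4 → posterior Normal(-13/2, 18/53)
obs 6: x=-9 → posterior Normal(-869/126, 2/7)
obs 7: x=9/4 → posterior Normal(-412/73, 18/73)
obs 8: x=5/2 → posterior Normal(-387/83, 18/83)
obs 9: x=-3/2 → posterior Normal(-134/31, 6/31)
obs 10: x=1/4 → posterior Normal(-799/206, 18/103)
obs 11: x=1 → posterior Normal(-779/226, 18/113)
obs 12: x=9 → posterior Normal(-599/246, 6/41)
obs 13: x=2 → posterior Normal(-559/266, 18/133)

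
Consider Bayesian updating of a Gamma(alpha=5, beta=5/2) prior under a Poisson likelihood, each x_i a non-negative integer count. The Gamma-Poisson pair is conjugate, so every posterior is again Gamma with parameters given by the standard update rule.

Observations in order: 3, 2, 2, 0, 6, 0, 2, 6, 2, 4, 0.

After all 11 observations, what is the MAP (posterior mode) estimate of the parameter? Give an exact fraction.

62/27

obs 1: x=3 → posterior Gamma(8, 7/2)
obs 2: x=2 → posterior Gamma(10, 9/2)
obs 3: x=2 → posterior Gamma(12, 11/2)
obs 4: x=0 → posterior Gamma(12, 13/2)
obs 5: x=6 → posterior Gamma(18, 15/2)
obs 6: x=0 → posterior Gamma(18, 17/2)
obs 7: x=2 → posterior Gamma(20, 19/2)
obs 8: x=6 → posterior Gamma(26, 21/2)
obs 9: x=2 → posterior Gamma(28, 23/2)
obs 10: x=4 → posterior Gamma(32, 25/2)
obs 11: x=0 → posterior Gamma(32, 27/2)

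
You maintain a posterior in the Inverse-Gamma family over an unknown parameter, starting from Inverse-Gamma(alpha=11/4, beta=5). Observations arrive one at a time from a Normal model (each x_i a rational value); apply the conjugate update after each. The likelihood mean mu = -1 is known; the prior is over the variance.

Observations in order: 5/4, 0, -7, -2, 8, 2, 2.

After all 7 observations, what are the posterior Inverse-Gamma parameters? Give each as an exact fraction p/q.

alpha=25/4, beta=2433/32

obs 1: x=5/4 → posterior Inverse-Gamma(13/4, 241/32)
obs 2: x=0 → posterior Inverse-Gamma(15/4, 257/32)
obs 3: x=-7 → posterior Inverse-Gamma(17/4, 833/32)
obs 4: x=-2 → posterior Inverse-Gamma(19/4, 849/32)
obs 5: x=8 → posterior Inverse-Gamma(21/4, 2145/32)
obs 6: x=2 → posterior Inverse-Gamma(23/4, 2289/32)
obs 7: x=2 → posterior Inverse-Gamma(25/4, 2433/32)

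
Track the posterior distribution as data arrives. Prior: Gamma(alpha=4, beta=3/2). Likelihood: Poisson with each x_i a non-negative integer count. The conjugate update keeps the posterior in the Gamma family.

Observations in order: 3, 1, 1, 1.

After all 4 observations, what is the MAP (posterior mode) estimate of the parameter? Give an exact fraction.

18/11

obs 1: x=3 → posterior Gamma(7, 5/2)
obs 2: x=1 → posterior Gamma(8, 7/2)
obs 3: x=1 → posterior Gamma(9, 9/2)
obs 4: x=1 → posterior Gamma(10, 11/2)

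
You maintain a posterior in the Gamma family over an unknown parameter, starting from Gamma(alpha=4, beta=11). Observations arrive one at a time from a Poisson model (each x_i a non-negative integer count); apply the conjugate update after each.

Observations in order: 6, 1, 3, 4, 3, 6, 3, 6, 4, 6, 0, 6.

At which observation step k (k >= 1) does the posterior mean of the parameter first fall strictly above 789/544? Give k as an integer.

obs 1: x=6 → posterior Gamma(10, 12)
obs 2: x=1 → posterior Gamma(11, 13)
obs 3: x=3 → posterior Gamma(14, 14)
obs 4: x=4 → posterior Gamma(18, 15)
obs 5: x=3 → posterior Gamma(21, 16)
obs 6: x=6 → posterior Gamma(27, 17)
obs 7: x=3 → posterior Gamma(30, 18)
obs 8: x=6 → posterior Gamma(36, 19)
obs 9: x=4 → posterior Gamma(40, 20)
obs 10: x=6 → posterior Gamma(46, 21)
obs 11: x=0 → posterior Gamma(46, 22)
obs 12: x=6 → posterior Gamma(52, 23)

k = 6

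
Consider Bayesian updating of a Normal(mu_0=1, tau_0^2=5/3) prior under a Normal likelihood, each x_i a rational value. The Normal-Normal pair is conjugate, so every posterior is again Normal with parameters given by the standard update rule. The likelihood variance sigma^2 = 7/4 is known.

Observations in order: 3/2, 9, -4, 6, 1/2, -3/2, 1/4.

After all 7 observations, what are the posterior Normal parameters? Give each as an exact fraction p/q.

obs 1: x=3/2 → posterior Normal(51/41, 35/41)
obs 2: x=9 → posterior Normal(231/61, 35/61)
obs 3: x=-4 → posterior Normal(151/81, 35/81)
obs 4: x=6 → posterior Normal(271/101, 35/101)
obs 5: x=1/2 → posterior Normal(281/121, 35/121)
obs 6: x=-3/2 → posterior Normal(251/141, 35/141)
obs 7: x=1/4 → posterior Normal(256/161, 5/23)

mu_0=256/161, tau_0^2=5/23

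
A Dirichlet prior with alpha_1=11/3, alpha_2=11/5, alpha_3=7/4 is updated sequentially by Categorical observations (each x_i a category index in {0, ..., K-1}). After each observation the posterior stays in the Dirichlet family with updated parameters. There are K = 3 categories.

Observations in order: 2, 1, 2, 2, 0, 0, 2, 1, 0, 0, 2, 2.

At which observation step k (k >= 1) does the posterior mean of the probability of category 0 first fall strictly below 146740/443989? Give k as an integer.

obs 1: x=2 → posterior Dirichlet(11/3, 11/5, 11/4)
obs 2: x=1 → posterior Dirichlet(11/3, 16/5, 11/4)
obs 3: x=2 → posterior Dirichlet(11/3, 16/5, 15/4)
obs 4: x=2 → posterior Dirichlet(11/3, 16/5, 19/4)
obs 5: x=0 → posterior Dirichlet(14/3, 16/5, 19/4)
obs 6: x=0 → posterior Dirichlet(17/3, 16/5, 19/4)
obs 7: x=2 → posterior Dirichlet(17/3, 16/5, 23/4)
obs 8: x=1 → posterior Dirichlet(17/3, 21/5, 23/4)
obs 9: x=0 → posterior Dirichlet(20/3, 21/5, 23/4)
obs 10: x=0 → posterior Dirichlet(23/3, 21/5, 23/4)
obs 11: x=2 → posterior Dirichlet(23/3, 21/5, 27/4)
obs 12: x=2 → posterior Dirichlet(23/3, 21/5, 31/4)

k = 4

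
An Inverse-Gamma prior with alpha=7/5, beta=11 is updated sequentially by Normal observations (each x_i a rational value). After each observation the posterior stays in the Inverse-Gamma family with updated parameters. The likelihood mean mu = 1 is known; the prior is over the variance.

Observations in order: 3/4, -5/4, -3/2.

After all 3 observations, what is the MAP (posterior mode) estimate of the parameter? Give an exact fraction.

obs 1: x=3/4 → posterior Inverse-Gamma(19/10, 353/32)
obs 2: x=-5/4 → posterior Inverse-Gamma(12/5, 217/16)
obs 3: x=-3/2 → posterior Inverse-Gamma(29/10, 267/16)

445/104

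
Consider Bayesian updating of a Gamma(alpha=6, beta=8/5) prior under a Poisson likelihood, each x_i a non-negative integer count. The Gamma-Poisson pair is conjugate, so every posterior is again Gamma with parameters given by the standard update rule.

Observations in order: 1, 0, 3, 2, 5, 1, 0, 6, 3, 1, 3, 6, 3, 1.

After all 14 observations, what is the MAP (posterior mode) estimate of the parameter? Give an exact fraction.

obs 1: x=1 → posterior Gamma(7, 13/5)
obs 2: x=0 → posterior Gamma(7, 18/5)
obs 3: x=3 → posterior Gamma(10, 23/5)
obs 4: x=2 → posterior Gamma(12, 28/5)
obs 5: x=5 → posterior Gamma(17, 33/5)
obs 6: x=1 → posterior Gamma(18, 38/5)
obs 7: x=0 → posterior Gamma(18, 43/5)
obs 8: x=6 → posterior Gamma(24, 48/5)
obs 9: x=3 → posterior Gamma(27, 53/5)
obs 10: x=1 → posterior Gamma(28, 58/5)
obs 11: x=3 → posterior Gamma(31, 63/5)
obs 12: x=6 → posterior Gamma(37, 68/5)
obs 13: x=3 → posterior Gamma(40, 73/5)
obs 14: x=1 → posterior Gamma(41, 78/5)

100/39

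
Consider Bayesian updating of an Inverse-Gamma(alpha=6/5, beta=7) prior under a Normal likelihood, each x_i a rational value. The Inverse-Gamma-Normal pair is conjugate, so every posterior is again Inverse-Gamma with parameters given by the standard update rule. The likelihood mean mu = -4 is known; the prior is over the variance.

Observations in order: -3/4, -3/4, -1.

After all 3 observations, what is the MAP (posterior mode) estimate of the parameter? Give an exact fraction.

obs 1: x=-3/4 → posterior Inverse-Gamma(17/10, 393/32)
obs 2: x=-3/4 → posterior Inverse-Gamma(11/5, 281/16)
obs 3: x=-1 → posterior Inverse-Gamma(27/10, 353/16)

1765/296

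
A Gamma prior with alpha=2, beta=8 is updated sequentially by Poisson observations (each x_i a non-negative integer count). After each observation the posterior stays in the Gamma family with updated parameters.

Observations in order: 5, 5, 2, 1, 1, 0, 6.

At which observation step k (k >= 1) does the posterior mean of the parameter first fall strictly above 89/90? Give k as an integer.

k = 2

obs 1: x=5 → posterior Gamma(7, 9)
obs 2: x=5 → posterior Gamma(12, 10)
obs 3: x=2 → posterior Gamma(14, 11)
obs 4: x=1 → posterior Gamma(15, 12)
obs 5: x=1 → posterior Gamma(16, 13)
obs 6: x=0 → posterior Gamma(16, 14)
obs 7: x=6 → posterior Gamma(22, 15)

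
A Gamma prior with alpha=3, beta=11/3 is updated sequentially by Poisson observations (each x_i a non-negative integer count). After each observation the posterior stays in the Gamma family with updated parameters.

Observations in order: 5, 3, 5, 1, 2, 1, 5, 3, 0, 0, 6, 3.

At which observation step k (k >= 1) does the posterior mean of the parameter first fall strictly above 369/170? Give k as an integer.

k = 3

obs 1: x=5 → posterior Gamma(8, 14/3)
obs 2: x=3 → posterior Gamma(11, 17/3)
obs 3: x=5 → posterior Gamma(16, 20/3)
obs 4: x=1 → posterior Gamma(17, 23/3)
obs 5: x=2 → posterior Gamma(19, 26/3)
obs 6: x=1 → posterior Gamma(20, 29/3)
obs 7: x=5 → posterior Gamma(25, 32/3)
obs 8: x=3 → posterior Gamma(28, 35/3)
obs 9: x=0 → posterior Gamma(28, 38/3)
obs 10: x=0 → posterior Gamma(28, 41/3)
obs 11: x=6 → posterior Gamma(34, 44/3)
obs 12: x=3 → posterior Gamma(37, 47/3)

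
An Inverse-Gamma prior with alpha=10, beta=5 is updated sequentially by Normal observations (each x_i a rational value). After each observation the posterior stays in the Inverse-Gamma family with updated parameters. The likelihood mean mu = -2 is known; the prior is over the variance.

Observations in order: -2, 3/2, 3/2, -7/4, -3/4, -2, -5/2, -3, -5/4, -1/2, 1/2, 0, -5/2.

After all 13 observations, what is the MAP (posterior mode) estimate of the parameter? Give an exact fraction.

obs 1: x=-2 → posterior Inverse-Gamma(21/2, 5)
obs 2: x=3/2 → posterior Inverse-Gamma(11, 89/8)
obs 3: x=3/2 → posterior Inverse-Gamma(23/2, 69/4)
obs 4: x=-7/4 → posterior Inverse-Gamma(12, 553/32)
obs 5: x=-3/4 → posterior Inverse-Gamma(25/2, 289/16)
obs 6: x=-2 → posterior Inverse-Gamma(13, 289/16)
obs 7: x=-5/2 → posterior Inverse-Gamma(27/2, 291/16)
obs 8: x=-3 → posterior Inverse-Gamma(14, 299/16)
obs 9: x=-5/4 → posterior Inverse-Gamma(29/2, 607/32)
obs 10: x=-1/2 → posterior Inverse-Gamma(15, 643/32)
obs 11: x=1/2 → posterior Inverse-Gamma(31/2, 743/32)
obs 12: x=0 → posterior Inverse-Gamma(16, 807/32)
obs 13: x=-5/2 → posterior Inverse-Gamma(33/2, 811/32)

811/560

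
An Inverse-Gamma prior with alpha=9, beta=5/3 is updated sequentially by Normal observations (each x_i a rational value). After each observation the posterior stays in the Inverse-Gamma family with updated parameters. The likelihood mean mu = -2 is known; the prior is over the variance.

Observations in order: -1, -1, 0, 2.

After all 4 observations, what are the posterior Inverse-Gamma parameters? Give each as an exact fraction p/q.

alpha=11, beta=38/3

obs 1: x=-1 → posterior Inverse-Gamma(19/2, 13/6)
obs 2: x=-1 → posterior Inverse-Gamma(10, 8/3)
obs 3: x=0 → posterior Inverse-Gamma(21/2, 14/3)
obs 4: x=2 → posterior Inverse-Gamma(11, 38/3)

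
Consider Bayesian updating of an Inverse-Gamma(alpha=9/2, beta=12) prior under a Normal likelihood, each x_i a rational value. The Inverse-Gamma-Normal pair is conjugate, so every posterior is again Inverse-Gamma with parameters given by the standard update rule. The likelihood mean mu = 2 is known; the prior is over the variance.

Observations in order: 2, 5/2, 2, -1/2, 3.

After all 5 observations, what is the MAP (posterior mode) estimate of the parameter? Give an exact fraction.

63/32

obs 1: x=2 → posterior Inverse-Gamma(5, 12)
obs 2: x=5/2 → posterior Inverse-Gamma(11/2, 97/8)
obs 3: x=2 → posterior Inverse-Gamma(6, 97/8)
obs 4: x=-1/2 → posterior Inverse-Gamma(13/2, 61/4)
obs 5: x=3 → posterior Inverse-Gamma(7, 63/4)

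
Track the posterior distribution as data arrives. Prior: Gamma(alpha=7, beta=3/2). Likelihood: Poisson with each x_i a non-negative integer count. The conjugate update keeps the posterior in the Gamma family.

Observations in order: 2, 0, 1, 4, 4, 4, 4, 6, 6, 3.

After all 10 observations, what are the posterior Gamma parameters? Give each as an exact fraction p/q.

alpha=41, beta=23/2

obs 1: x=2 → posterior Gamma(9, 5/2)
obs 2: x=0 → posterior Gamma(9, 7/2)
obs 3: x=1 → posterior Gamma(10, 9/2)
obs 4: x=4 → posterior Gamma(14, 11/2)
obs 5: x=4 → posterior Gamma(18, 13/2)
obs 6: x=4 → posterior Gamma(22, 15/2)
obs 7: x=4 → posterior Gamma(26, 17/2)
obs 8: x=6 → posterior Gamma(32, 19/2)
obs 9: x=6 → posterior Gamma(38, 21/2)
obs 10: x=3 → posterior Gamma(41, 23/2)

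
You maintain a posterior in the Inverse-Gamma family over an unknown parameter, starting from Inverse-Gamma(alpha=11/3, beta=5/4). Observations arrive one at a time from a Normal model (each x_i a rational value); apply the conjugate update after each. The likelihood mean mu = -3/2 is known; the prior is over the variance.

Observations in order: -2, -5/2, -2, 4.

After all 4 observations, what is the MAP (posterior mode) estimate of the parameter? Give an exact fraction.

obs 1: x=-2 → posterior Inverse-Gamma(25/6, 11/8)
obs 2: x=-5/2 → posterior Inverse-Gamma(14/3, 15/8)
obs 3: x=-2 → posterior Inverse-Gamma(31/6, 2)
obs 4: x=4 → posterior Inverse-Gamma(17/3, 137/8)

411/160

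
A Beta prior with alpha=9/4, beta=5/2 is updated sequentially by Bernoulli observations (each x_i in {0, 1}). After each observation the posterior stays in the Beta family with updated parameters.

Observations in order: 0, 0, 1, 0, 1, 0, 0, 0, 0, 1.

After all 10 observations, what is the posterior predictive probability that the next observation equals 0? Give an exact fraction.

38/59

obs 1: x=0 → posterior Beta(9/4, 7/2)
obs 2: x=0 → posterior Beta(9/4, 9/2)
obs 3: x=1 → posterior Beta(13/4, 9/2)
obs 4: x=0 → posterior Beta(13/4, 11/2)
obs 5: x=1 → posterior Beta(17/4, 11/2)
obs 6: x=0 → posterior Beta(17/4, 13/2)
obs 7: x=0 → posterior Beta(17/4, 15/2)
obs 8: x=0 → posterior Beta(17/4, 17/2)
obs 9: x=0 → posterior Beta(17/4, 19/2)
obs 10: x=1 → posterior Beta(21/4, 19/2)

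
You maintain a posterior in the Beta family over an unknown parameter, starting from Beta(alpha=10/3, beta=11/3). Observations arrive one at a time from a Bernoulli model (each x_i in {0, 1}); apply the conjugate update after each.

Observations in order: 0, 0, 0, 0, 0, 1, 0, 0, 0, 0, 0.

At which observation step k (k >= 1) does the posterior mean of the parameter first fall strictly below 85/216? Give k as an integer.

obs 1: x=0 → posterior Beta(10/3, 14/3)
obs 2: x=0 → posterior Beta(10/3, 17/3)
obs 3: x=0 → posterior Beta(10/3, 20/3)
obs 4: x=0 → posterior Beta(10/3, 23/3)
obs 5: x=0 → posterior Beta(10/3, 26/3)
obs 6: x=1 → posterior Beta(13/3, 26/3)
obs 7: x=0 → posterior Beta(13/3, 29/3)
obs 8: x=0 → posterior Beta(13/3, 32/3)
obs 9: x=0 → posterior Beta(13/3, 35/3)
obs 10: x=0 → posterior Beta(13/3, 38/3)
obs 11: x=0 → posterior Beta(13/3, 41/3)

k = 2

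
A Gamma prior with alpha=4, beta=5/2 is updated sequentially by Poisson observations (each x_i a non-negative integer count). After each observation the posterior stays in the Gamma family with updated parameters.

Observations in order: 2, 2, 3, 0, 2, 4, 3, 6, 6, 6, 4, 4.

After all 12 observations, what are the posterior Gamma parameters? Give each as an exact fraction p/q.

alpha=46, beta=29/2

obs 1: x=2 → posterior Gamma(6, 7/2)
obs 2: x=2 → posterior Gamma(8, 9/2)
obs 3: x=3 → posterior Gamma(11, 11/2)
obs 4: x=0 → posterior Gamma(11, 13/2)
obs 5: x=2 → posterior Gamma(13, 15/2)
obs 6: x=4 → posterior Gamma(17, 17/2)
obs 7: x=3 → posterior Gamma(20, 19/2)
obs 8: x=6 → posterior Gamma(26, 21/2)
obs 9: x=6 → posterior Gamma(32, 23/2)
obs 10: x=6 → posterior Gamma(38, 25/2)
obs 11: x=4 → posterior Gamma(42, 27/2)
obs 12: x=4 → posterior Gamma(46, 29/2)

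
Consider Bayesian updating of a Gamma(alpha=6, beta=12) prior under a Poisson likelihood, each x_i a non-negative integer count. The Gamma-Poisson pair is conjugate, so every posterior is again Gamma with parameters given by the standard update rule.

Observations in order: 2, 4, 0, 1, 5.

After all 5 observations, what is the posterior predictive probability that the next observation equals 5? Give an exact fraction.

20574292553375081661846167/4130428534112329328517709824

obs 1: x=2 → posterior Gamma(8, 13)
obs 2: x=4 → posterior Gamma(12, 14)
obs 3: x=0 → posterior Gamma(12, 15)
obs 4: x=1 → posterior Gamma(13, 16)
obs 5: x=5 → posterior Gamma(18, 17)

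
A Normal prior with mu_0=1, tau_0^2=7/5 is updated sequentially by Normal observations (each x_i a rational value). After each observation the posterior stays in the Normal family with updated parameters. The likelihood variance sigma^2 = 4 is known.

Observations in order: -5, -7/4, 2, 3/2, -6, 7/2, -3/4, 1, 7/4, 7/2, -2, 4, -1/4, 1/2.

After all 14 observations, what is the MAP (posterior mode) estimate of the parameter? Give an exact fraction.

obs 1: x=-5 → posterior Normal(-5/9, 28/27)
obs 2: x=-7/4 → posterior Normal(-109/136, 14/17)
obs 3: x=2 → posterior Normal(-53/164, 28/41)
obs 4: x=3/2 → posterior Normal(-11/192, 7/12)
obs 5: x=-6 → posterior Normal(-179/220, 28/55)
obs 6: x=7/2 → posterior Normal(-81/248, 14/31)
obs 7: x=-3/4 → posterior Normal(-17/46, 28/69)
obs 8: x=1 → posterior Normal(-37/152, 7/19)
obs 9: x=7/4 → posterior Normal(-25/332, 28/83)
obs 10: x=7/2 → posterior Normal(73/360, 14/45)
obs 11: x=-2 → posterior Normal(17/388, 28/97)
obs 12: x=4 → posterior Normal(129/416, 7/26)
obs 13: x=-1/4 → posterior Normal(61/222, 28/111)
obs 14: x=1/2 → posterior Normal(17/59, 14/59)

17/59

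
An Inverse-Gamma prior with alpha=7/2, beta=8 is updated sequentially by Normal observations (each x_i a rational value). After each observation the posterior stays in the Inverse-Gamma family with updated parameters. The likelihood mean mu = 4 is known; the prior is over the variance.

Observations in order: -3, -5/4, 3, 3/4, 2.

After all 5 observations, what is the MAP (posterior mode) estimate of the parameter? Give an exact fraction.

obs 1: x=-3 → posterior Inverse-Gamma(4, 65/2)
obs 2: x=-5/4 → posterior Inverse-Gamma(9/2, 1481/32)
obs 3: x=3 → posterior Inverse-Gamma(5, 1497/32)
obs 4: x=3/4 → posterior Inverse-Gamma(11/2, 833/16)
obs 5: x=2 → posterior Inverse-Gamma(6, 865/16)

865/112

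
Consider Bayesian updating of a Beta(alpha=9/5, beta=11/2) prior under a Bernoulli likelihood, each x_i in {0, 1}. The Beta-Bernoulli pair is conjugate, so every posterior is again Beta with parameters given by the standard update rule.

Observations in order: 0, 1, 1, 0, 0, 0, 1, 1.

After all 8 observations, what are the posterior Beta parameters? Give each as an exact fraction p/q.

obs 1: x=0 → posterior Beta(9/5, 13/2)
obs 2: x=1 → posterior Beta(14/5, 13/2)
obs 3: x=1 → posterior Beta(19/5, 13/2)
obs 4: x=0 → posterior Beta(19/5, 15/2)
obs 5: x=0 → posterior Beta(19/5, 17/2)
obs 6: x=0 → posterior Beta(19/5, 19/2)
obs 7: x=1 → posterior Beta(24/5, 19/2)
obs 8: x=1 → posterior Beta(29/5, 19/2)

alpha=29/5, beta=19/2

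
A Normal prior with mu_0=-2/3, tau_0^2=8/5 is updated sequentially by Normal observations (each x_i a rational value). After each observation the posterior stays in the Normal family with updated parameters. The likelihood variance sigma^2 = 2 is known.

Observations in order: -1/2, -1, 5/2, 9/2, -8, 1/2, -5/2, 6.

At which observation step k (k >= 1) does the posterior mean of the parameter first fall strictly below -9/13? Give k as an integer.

obs 1: x=-1/2 → posterior Normal(-16/27, 8/9)
obs 2: x=-1 → posterior Normal(-28/39, 8/13)
obs 3: x=5/2 → posterior Normal(2/51, 8/17)
obs 4: x=9/2 → posterior Normal(8/9, 8/21)
obs 5: x=-8 → posterior Normal(-8/15, 8/25)
obs 6: x=1/2 → posterior Normal(-34/87, 8/29)
obs 7: x=-5/2 → posterior Normal(-64/99, 8/33)
obs 8: x=6 → posterior Normal(8/111, 8/37)

k = 2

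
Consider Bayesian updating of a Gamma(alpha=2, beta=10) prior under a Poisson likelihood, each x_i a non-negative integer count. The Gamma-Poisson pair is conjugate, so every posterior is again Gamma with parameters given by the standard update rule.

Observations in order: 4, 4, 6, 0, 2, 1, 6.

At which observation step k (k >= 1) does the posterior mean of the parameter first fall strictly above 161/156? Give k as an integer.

obs 1: x=4 → posterior Gamma(6, 11)
obs 2: x=4 → posterior Gamma(10, 12)
obs 3: x=6 → posterior Gamma(16, 13)
obs 4: x=0 → posterior Gamma(16, 14)
obs 5: x=2 → posterior Gamma(18, 15)
obs 6: x=1 → posterior Gamma(19, 16)
obs 7: x=6 → posterior Gamma(25, 17)

k = 3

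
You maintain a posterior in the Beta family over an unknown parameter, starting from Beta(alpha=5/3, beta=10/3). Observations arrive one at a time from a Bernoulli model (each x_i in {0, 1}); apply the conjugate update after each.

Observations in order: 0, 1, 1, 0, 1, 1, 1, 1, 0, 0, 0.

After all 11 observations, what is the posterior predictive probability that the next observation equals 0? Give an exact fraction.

25/48

obs 1: x=0 → posterior Beta(5/3, 13/3)
obs 2: x=1 → posterior Beta(8/3, 13/3)
obs 3: x=1 → posterior Beta(11/3, 13/3)
obs 4: x=0 → posterior Beta(11/3, 16/3)
obs 5: x=1 → posterior Beta(14/3, 16/3)
obs 6: x=1 → posterior Beta(17/3, 16/3)
obs 7: x=1 → posterior Beta(20/3, 16/3)
obs 8: x=1 → posterior Beta(23/3, 16/3)
obs 9: x=0 → posterior Beta(23/3, 19/3)
obs 10: x=0 → posterior Beta(23/3, 22/3)
obs 11: x=0 → posterior Beta(23/3, 25/3)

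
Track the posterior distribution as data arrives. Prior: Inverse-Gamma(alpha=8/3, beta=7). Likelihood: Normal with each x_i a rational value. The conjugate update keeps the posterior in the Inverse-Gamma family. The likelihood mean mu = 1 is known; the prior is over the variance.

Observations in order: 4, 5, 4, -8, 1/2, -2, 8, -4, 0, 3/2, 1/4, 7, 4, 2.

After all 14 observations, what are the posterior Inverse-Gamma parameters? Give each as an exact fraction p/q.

alpha=29/3, beta=4161/32

obs 1: x=4 → posterior Inverse-Gamma(19/6, 23/2)
obs 2: x=5 → posterior Inverse-Gamma(11/3, 39/2)
obs 3: x=4 → posterior Inverse-Gamma(25/6, 24)
obs 4: x=-8 → posterior Inverse-Gamma(14/3, 129/2)
obs 5: x=1/2 → posterior Inverse-Gamma(31/6, 517/8)
obs 6: x=-2 → posterior Inverse-Gamma(17/3, 553/8)
obs 7: x=8 → posterior Inverse-Gamma(37/6, 749/8)
obs 8: x=-4 → posterior Inverse-Gamma(20/3, 849/8)
obs 9: x=0 → posterior Inverse-Gamma(43/6, 853/8)
obs 10: x=3/2 → posterior Inverse-Gamma(23/3, 427/4)
obs 11: x=1/4 → posterior Inverse-Gamma(49/6, 3425/32)
obs 12: x=7 → posterior Inverse-Gamma(26/3, 4001/32)
obs 13: x=4 → posterior Inverse-Gamma(55/6, 4145/32)
obs 14: x=2 → posterior Inverse-Gamma(29/3, 4161/32)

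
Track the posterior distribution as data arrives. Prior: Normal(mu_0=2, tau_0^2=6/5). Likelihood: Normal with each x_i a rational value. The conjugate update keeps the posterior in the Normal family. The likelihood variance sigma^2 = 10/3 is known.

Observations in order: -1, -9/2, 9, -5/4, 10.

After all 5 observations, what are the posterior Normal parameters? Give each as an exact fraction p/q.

mu_0=641/280, tau_0^2=3/7

obs 1: x=-1 → posterior Normal(41/34, 15/17)
obs 2: x=-9/2 → posterior Normal(1/86, 30/43)
obs 3: x=9 → posterior Normal(163/104, 15/26)
obs 4: x=-5/4 → posterior Normal(281/244, 30/61)
obs 5: x=10 → posterior Normal(641/280, 3/7)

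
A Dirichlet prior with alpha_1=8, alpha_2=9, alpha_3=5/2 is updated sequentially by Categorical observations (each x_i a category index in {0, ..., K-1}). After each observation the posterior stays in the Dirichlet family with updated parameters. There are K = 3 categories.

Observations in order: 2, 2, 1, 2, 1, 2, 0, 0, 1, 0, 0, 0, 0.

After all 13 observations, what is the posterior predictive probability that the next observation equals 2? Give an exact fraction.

obs 1: x=2 → posterior Dirichlet(8, 9, 7/2)
obs 2: x=2 → posterior Dirichlet(8, 9, 9/2)
obs 3: x=1 → posterior Dirichlet(8, 10, 9/2)
obs 4: x=2 → posterior Dirichlet(8, 10, 11/2)
obs 5: x=1 → posterior Dirichlet(8, 11, 11/2)
obs 6: x=2 → posterior Dirichlet(8, 11, 13/2)
obs 7: x=0 → posterior Dirichlet(9, 11, 13/2)
obs 8: x=0 → posterior Dirichlet(10, 11, 13/2)
obs 9: x=1 → posterior Dirichlet(10, 12, 13/2)
obs 10: x=0 → posterior Dirichlet(11, 12, 13/2)
obs 11: x=0 → posterior Dirichlet(12, 12, 13/2)
obs 12: x=0 → posterior Dirichlet(13, 12, 13/2)
obs 13: x=0 → posterior Dirichlet(14, 12, 13/2)

1/5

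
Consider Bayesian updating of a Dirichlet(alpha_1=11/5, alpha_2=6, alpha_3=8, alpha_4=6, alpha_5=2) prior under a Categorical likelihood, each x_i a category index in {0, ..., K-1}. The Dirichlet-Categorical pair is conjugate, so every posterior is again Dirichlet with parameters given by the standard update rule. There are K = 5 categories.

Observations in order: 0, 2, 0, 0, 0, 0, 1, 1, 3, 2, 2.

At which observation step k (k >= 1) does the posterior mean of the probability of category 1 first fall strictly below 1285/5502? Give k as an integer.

obs 1: x=0 → posterior Dirichlet(16/5, 6, 8, 6, 2)
obs 2: x=2 → posterior Dirichlet(16/5, 6, 9, 6, 2)
obs 3: x=0 → posterior Dirichlet(21/5, 6, 9, 6, 2)
obs 4: x=0 → posterior Dirichlet(26/5, 6, 9, 6, 2)
obs 5: x=0 → posterior Dirichlet(31/5, 6, 9, 6, 2)
obs 6: x=0 → posterior Dirichlet(36/5, 6, 9, 6, 2)
obs 7: x=1 → posterior Dirichlet(36/5, 7, 9, 6, 2)
obs 8: x=1 → posterior Dirichlet(36/5, 8, 9, 6, 2)
obs 9: x=3 → posterior Dirichlet(36/5, 8, 9, 7, 2)
obs 10: x=2 → posterior Dirichlet(36/5, 8, 10, 7, 2)
obs 11: x=2 → posterior Dirichlet(36/5, 8, 11, 7, 2)

k = 2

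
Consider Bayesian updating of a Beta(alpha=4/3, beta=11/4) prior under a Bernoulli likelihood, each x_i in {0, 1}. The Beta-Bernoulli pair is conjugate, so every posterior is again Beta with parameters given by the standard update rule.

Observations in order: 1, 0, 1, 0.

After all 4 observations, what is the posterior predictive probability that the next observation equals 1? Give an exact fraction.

obs 1: x=1 → posterior Beta(7/3, 11/4)
obs 2: x=0 → posterior Beta(7/3, 15/4)
obs 3: x=1 → posterior Beta(10/3, 15/4)
obs 4: x=0 → posterior Beta(10/3, 19/4)

40/97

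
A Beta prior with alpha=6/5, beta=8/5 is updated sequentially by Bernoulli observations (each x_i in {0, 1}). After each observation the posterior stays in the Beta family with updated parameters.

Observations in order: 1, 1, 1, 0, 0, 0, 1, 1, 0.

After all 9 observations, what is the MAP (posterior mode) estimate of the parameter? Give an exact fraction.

obs 1: x=1 → posterior Beta(11/5, 8/5)
obs 2: x=1 → posterior Beta(16/5, 8/5)
obs 3: x=1 → posterior Beta(21/5, 8/5)
obs 4: x=0 → posterior Beta(21/5, 13/5)
obs 5: x=0 → posterior Beta(21/5, 18/5)
obs 6: x=0 → posterior Beta(21/5, 23/5)
obs 7: x=1 → posterior Beta(26/5, 23/5)
obs 8: x=1 → posterior Beta(31/5, 23/5)
obs 9: x=0 → posterior Beta(31/5, 28/5)

26/49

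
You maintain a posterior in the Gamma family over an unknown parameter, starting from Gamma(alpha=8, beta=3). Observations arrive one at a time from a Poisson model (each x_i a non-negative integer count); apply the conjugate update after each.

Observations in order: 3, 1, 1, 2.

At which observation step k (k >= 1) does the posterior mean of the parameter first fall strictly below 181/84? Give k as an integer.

k = 4

obs 1: x=3 → posterior Gamma(11, 4)
obs 2: x=1 → posterior Gamma(12, 5)
obs 3: x=1 → posterior Gamma(13, 6)
obs 4: x=2 → posterior Gamma(15, 7)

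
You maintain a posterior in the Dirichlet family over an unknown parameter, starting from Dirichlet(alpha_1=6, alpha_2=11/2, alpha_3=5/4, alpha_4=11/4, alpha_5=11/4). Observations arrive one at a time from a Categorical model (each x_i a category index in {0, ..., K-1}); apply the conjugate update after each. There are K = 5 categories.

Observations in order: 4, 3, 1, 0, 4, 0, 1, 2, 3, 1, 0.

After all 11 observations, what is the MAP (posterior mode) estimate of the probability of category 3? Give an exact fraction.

15/97

obs 1: x=4 → posterior Dirichlet(6, 11/2, 5/4, 11/4, 15/4)
obs 2: x=3 → posterior Dirichlet(6, 11/2, 5/4, 15/4, 15/4)
obs 3: x=1 → posterior Dirichlet(6, 13/2, 5/4, 15/4, 15/4)
obs 4: x=0 → posterior Dirichlet(7, 13/2, 5/4, 15/4, 15/4)
obs 5: x=4 → posterior Dirichlet(7, 13/2, 5/4, 15/4, 19/4)
obs 6: x=0 → posterior Dirichlet(8, 13/2, 5/4, 15/4, 19/4)
obs 7: x=1 → posterior Dirichlet(8, 15/2, 5/4, 15/4, 19/4)
obs 8: x=2 → posterior Dirichlet(8, 15/2, 9/4, 15/4, 19/4)
obs 9: x=3 → posterior Dirichlet(8, 15/2, 9/4, 19/4, 19/4)
obs 10: x=1 → posterior Dirichlet(8, 17/2, 9/4, 19/4, 19/4)
obs 11: x=0 → posterior Dirichlet(9, 17/2, 9/4, 19/4, 19/4)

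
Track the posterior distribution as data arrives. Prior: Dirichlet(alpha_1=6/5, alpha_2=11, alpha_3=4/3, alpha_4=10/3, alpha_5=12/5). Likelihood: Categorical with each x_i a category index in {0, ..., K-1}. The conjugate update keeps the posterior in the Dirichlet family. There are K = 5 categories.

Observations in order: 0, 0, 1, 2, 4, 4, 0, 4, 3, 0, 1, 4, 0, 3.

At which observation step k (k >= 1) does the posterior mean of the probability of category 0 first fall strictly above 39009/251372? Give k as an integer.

obs 1: x=0 → posterior Dirichlet(11/5, 11, 4/3, 10/3, 12/5)
obs 2: x=0 → posterior Dirichlet(16/5, 11, 4/3, 10/3, 12/5)
obs 3: x=1 → posterior Dirichlet(16/5, 12, 4/3, 10/3, 12/5)
obs 4: x=2 → posterior Dirichlet(16/5, 12, 7/3, 10/3, 12/5)
obs 5: x=4 → posterior Dirichlet(16/5, 12, 7/3, 10/3, 17/5)
obs 6: x=4 → posterior Dirichlet(16/5, 12, 7/3, 10/3, 22/5)
obs 7: x=0 → posterior Dirichlet(21/5, 12, 7/3, 10/3, 22/5)
obs 8: x=4 → posterior Dirichlet(21/5, 12, 7/3, 10/3, 27/5)
obs 9: x=3 → posterior Dirichlet(21/5, 12, 7/3, 13/3, 27/5)
obs 10: x=0 → posterior Dirichlet(26/5, 12, 7/3, 13/3, 27/5)
obs 11: x=1 → posterior Dirichlet(26/5, 13, 7/3, 13/3, 27/5)
obs 12: x=4 → posterior Dirichlet(26/5, 13, 7/3, 13/3, 32/5)
obs 13: x=0 → posterior Dirichlet(31/5, 13, 7/3, 13/3, 32/5)
obs 14: x=3 → posterior Dirichlet(31/5, 13, 7/3, 16/3, 32/5)

k = 7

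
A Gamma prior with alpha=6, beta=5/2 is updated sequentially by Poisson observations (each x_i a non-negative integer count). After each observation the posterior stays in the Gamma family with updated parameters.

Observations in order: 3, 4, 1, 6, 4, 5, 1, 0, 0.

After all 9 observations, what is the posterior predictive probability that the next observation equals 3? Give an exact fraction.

obs 1: x=3 → posterior Gamma(9, 7/2)
obs 2: x=4 → posterior Gamma(13, 9/2)
obs 3: x=1 → posterior Gamma(14, 11/2)
obs 4: x=6 → posterior Gamma(20, 13/2)
obs 5: x=4 → posterior Gamma(24, 15/2)
obs 6: x=5 → posterior Gamma(29, 17/2)
obs 7: x=1 → posterior Gamma(30, 19/2)
obs 8: x=0 → posterior Gamma(30, 21/2)
obs 9: x=0 → posterior Gamma(30, 23/2)

564204752006577216961555502817037030592491264/2710505431213761085018632002174854278564453125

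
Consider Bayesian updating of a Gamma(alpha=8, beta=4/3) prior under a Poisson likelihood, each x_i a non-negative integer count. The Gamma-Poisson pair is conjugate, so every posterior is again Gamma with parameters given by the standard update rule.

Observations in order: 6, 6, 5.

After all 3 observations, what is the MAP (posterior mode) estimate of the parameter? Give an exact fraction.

obs 1: x=6 → posterior Gamma(14, 7/3)
obs 2: x=6 → posterior Gamma(20, 10/3)
obs 3: x=5 → posterior Gamma(25, 13/3)

72/13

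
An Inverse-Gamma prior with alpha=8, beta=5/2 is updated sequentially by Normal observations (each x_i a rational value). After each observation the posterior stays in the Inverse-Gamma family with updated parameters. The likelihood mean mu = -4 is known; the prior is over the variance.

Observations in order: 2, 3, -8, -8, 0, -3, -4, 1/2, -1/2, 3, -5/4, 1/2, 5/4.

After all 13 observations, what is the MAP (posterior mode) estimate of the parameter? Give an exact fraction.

obs 1: x=2 → posterior Inverse-Gamma(17/2, 41/2)
obs 2: x=3 → posterior Inverse-Gamma(9, 45)
obs 3: x=-8 → posterior Inverse-Gamma(19/2, 53)
obs 4: x=-8 → posterior Inverse-Gamma(10, 61)
obs 5: x=0 → posterior Inverse-Gamma(21/2, 69)
obs 6: x=-3 → posterior Inverse-Gamma(11, 139/2)
obs 7: x=-4 → posterior Inverse-Gamma(23/2, 139/2)
obs 8: x=1/2 → posterior Inverse-Gamma(12, 637/8)
obs 9: x=-1/2 → posterior Inverse-Gamma(25/2, 343/4)
obs 10: x=3 → posterior Inverse-Gamma(13, 441/4)
obs 11: x=-5/4 → posterior Inverse-Gamma(27/2, 3649/32)
obs 12: x=1/2 → posterior Inverse-Gamma(14, 3973/32)
obs 13: x=5/4 → posterior Inverse-Gamma(29/2, 2207/16)

2207/248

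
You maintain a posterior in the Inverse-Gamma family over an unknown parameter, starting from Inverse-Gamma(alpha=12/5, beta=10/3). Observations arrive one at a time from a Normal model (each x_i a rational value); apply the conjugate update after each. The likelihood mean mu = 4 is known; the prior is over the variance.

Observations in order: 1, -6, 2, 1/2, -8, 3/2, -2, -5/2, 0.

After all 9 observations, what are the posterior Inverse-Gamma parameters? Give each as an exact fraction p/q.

alpha=69/10, beta=4517/24

obs 1: x=1 → posterior Inverse-Gamma(29/10, 47/6)
obs 2: x=-6 → posterior Inverse-Gamma(17/5, 347/6)
obs 3: x=2 → posterior Inverse-Gamma(39/10, 359/6)
obs 4: x=1/2 → posterior Inverse-Gamma(22/5, 1583/24)
obs 5: x=-8 → posterior Inverse-Gamma(49/10, 3311/24)
obs 6: x=3/2 → posterior Inverse-Gamma(27/5, 1693/12)
obs 7: x=-2 → posterior Inverse-Gamma(59/10, 1909/12)
obs 8: x=-5/2 → posterior Inverse-Gamma(32/5, 4325/24)
obs 9: x=0 → posterior Inverse-Gamma(69/10, 4517/24)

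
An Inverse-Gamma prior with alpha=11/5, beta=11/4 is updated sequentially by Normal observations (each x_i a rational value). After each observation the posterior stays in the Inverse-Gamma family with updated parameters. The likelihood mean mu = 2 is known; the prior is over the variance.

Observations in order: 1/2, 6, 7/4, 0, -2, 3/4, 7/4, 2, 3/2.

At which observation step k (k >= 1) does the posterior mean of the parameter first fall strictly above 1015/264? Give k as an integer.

obs 1: x=1/2 → posterior Inverse-Gamma(27/10, 31/8)
obs 2: x=6 → posterior Inverse-Gamma(16/5, 95/8)
obs 3: x=7/4 → posterior Inverse-Gamma(37/10, 381/32)
obs 4: x=0 → posterior Inverse-Gamma(21/5, 445/32)
obs 5: x=-2 → posterior Inverse-Gamma(47/10, 701/32)
obs 6: x=3/4 → posterior Inverse-Gamma(26/5, 363/16)
obs 7: x=7/4 → posterior Inverse-Gamma(57/10, 727/32)
obs 8: x=2 → posterior Inverse-Gamma(31/5, 727/32)
obs 9: x=3/2 → posterior Inverse-Gamma(67/10, 731/32)

k = 2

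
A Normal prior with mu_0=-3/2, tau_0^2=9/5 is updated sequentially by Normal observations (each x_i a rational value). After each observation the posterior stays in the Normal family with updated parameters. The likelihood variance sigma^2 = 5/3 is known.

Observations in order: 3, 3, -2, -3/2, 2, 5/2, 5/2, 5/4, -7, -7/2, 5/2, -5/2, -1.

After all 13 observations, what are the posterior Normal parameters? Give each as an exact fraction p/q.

mu_0=-231/1504, tau_0^2=45/376

obs 1: x=3 → posterior Normal(87/104, 45/52)
obs 2: x=3 → posterior Normal(249/158, 45/79)
obs 3: x=-2 → posterior Normal(141/212, 45/106)
obs 4: x=-3/2 → posterior Normal(30/133, 45/133)
obs 5: x=2 → posterior Normal(21/40, 9/32)
obs 6: x=5/2 → posterior Normal(303/374, 45/187)
obs 7: x=5/2 → posterior Normal(219/214, 45/214)
obs 8: x=5/4 → posterior Normal(1011/964, 45/241)
obs 9: x=-7 → posterior Normal(255/1072, 45/268)
obs 10: x=-7/2 → posterior Normal(-123/1180, 9/59)
obs 11: x=5/2 → posterior Normal(21/184, 45/322)
obs 12: x=-5/2 → posterior Normal(-123/1396, 45/349)
obs 13: x=-1 → posterior Normal(-231/1504, 45/376)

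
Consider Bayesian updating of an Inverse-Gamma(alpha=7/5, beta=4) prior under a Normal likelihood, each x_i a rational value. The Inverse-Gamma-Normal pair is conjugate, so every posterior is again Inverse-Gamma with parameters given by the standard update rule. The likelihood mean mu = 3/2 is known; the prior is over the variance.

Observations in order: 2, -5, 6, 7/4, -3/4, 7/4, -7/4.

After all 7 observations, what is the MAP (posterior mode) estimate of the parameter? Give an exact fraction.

865/118

obs 1: x=2 → posterior Inverse-Gamma(19/10, 33/8)
obs 2: x=-5 → posterior Inverse-Gamma(12/5, 101/4)
obs 3: x=6 → posterior Inverse-Gamma(29/10, 283/8)
obs 4: x=7/4 → posterior Inverse-Gamma(17/5, 1133/32)
obs 5: x=-3/4 → posterior Inverse-Gamma(39/10, 607/16)
obs 6: x=7/4 → posterior Inverse-Gamma(22/5, 1215/32)
obs 7: x=-7/4 → posterior Inverse-Gamma(49/10, 173/4)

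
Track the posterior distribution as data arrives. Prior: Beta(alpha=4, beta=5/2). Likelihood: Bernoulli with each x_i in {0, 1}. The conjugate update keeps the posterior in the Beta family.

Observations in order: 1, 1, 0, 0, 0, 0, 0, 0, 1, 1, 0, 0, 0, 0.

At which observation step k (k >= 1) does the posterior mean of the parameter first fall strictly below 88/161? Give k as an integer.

obs 1: x=1 → posterior Beta(5, 5/2)
obs 2: x=1 → posterior Beta(6, 5/2)
obs 3: x=0 → posterior Beta(6, 7/2)
obs 4: x=0 → posterior Beta(6, 9/2)
obs 5: x=0 → posterior Beta(6, 11/2)
obs 6: x=0 → posterior Beta(6, 13/2)
obs 7: x=0 → posterior Beta(6, 15/2)
obs 8: x=0 → posterior Beta(6, 17/2)
obs 9: x=1 → posterior Beta(7, 17/2)
obs 10: x=1 → posterior Beta(8, 17/2)
obs 11: x=0 → posterior Beta(8, 19/2)
obs 12: x=0 → posterior Beta(8, 21/2)
obs 13: x=0 → posterior Beta(8, 23/2)
obs 14: x=0 → posterior Beta(8, 25/2)

k = 5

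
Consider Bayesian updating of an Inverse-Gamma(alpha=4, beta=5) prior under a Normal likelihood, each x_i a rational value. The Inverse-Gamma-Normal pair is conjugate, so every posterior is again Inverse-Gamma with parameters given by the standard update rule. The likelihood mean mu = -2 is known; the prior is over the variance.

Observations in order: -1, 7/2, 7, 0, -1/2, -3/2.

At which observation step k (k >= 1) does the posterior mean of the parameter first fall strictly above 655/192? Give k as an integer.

obs 1: x=-1 → posterior Inverse-Gamma(9/2, 11/2)
obs 2: x=7/2 → posterior Inverse-Gamma(5, 165/8)
obs 3: x=7 → posterior Inverse-Gamma(11/2, 489/8)
obs 4: x=0 → posterior Inverse-Gamma(6, 505/8)
obs 5: x=-1/2 → posterior Inverse-Gamma(13/2, 257/4)
obs 6: x=-3/2 → posterior Inverse-Gamma(7, 515/8)

k = 2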